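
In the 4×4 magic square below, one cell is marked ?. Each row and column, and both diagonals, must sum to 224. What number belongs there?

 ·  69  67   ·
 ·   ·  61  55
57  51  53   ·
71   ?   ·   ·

Row 3: 57 + 51 + 53 + ? = 224, so (3,4) = 63.
Using column 3: 67 + 61 + 53 + ? → (4,3) = 224 − 181 = 43.
From anti-diagonal, 224 − (61 + 51 + 71) gives (1,4) = 41.
Row 1 must total 224; the given cells sum to 177, so (1,1) = 47.
Column 1: 47 + 57 + 71 + ? = 224, so (2,1) = 49.
The remaining cell in column 4 is (4,4) = 224 − 159 = 65.
Using main diagonal: 47 + 53 + 65 + ? → (2,2) = 224 − 165 = 59.
Using row 4: 71 + 43 + 65 + ? → (4,2) = 224 − 179 = 45.

45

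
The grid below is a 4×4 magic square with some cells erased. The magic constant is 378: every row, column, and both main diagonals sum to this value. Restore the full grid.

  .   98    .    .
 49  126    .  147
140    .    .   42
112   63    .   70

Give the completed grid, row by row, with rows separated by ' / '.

Row 2: 49 + 126 + 147 + ? = 378, so (2,3) = 56.
Row 4: 112 + 63 + 70 + ? = 378, so (4,3) = 133.
Using column 1: 49 + 140 + 112 + ? → (1,1) = 378 − 301 = 77.
Column 2: 98 + 126 + 63 + ? = 378, so (3,2) = 91.
Column 4 must total 378; the given cells sum to 259, so (1,4) = 119.
From main diagonal, 378 − (77 + 126 + 70) gives (3,3) = 105.
Row 1: 77 + 98 + 119 + ? = 378, so (1,3) = 84.

77 98 84 119 / 49 126 56 147 / 140 91 105 42 / 112 63 133 70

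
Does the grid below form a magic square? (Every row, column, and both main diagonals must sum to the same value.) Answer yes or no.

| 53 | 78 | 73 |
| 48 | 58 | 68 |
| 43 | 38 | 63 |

No — row 3 sums to 144 but column 2 sums to 174.

Row 1: 53 + 78 + 73 = 204.
Row 2: 48 + 58 + 68 = 174.
Row 3: 43 + 38 + 63 = 144.
Column 1: 53 + 48 + 43 = 144.
Column 2: 78 + 58 + 38 = 174.
Column 3: 73 + 68 + 63 = 204.
Main diagonal: 53 + 58 + 63 = 174.
Anti-diagonal: 73 + 58 + 43 = 174.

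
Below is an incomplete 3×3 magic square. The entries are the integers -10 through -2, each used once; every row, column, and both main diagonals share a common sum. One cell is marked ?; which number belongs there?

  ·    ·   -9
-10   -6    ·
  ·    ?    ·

The entries are -10 through -2, which sum to -54, so each line sums to -54/3 = -18.
From row 2, -18 − (-10 + (-6)) gives (2,3) = -2.
Using column 3: -9 + (-2) + ? → (3,3) = -18 − (-11) = -7.
The remaining cell in main diagonal is (1,1) = -18 − (-13) = -5.
Using anti-diagonal: -9 + (-6) + ? → (3,1) = -18 − (-15) = -3.
Row 1 must total -18; the given cells sum to -14, so (1,2) = -4.
The remaining cell in row 3 is (3,2) = -18 − (-10) = -8.

-8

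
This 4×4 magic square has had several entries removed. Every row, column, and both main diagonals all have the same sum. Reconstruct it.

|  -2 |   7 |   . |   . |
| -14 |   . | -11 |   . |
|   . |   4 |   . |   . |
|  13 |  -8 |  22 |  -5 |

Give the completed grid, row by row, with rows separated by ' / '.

Row 4 is already complete: 13 + -8 + 22 + -5 = 22, so that is the magic constant.
The remaining cell in column 1 is (3,1) = 22 − (-3) = 25.
Column 2 must total 22; the given cells sum to 3, so (2,2) = 19.
Main diagonal must total 22; the given cells sum to 12, so (3,3) = 10.
The remaining cell in anti-diagonal is (1,4) = 22 − 6 = 16.
Using row 1: -2 + 7 + 16 + ? → (1,3) = 22 − 21 = 1.
Row 2 must total 22; the given cells sum to -6, so (2,4) = 28.
Row 3 needs 22; the known cells sum to 39, so (3,4) = -17.

-2 7 1 16 / -14 19 -11 28 / 25 4 10 -17 / 13 -8 22 -5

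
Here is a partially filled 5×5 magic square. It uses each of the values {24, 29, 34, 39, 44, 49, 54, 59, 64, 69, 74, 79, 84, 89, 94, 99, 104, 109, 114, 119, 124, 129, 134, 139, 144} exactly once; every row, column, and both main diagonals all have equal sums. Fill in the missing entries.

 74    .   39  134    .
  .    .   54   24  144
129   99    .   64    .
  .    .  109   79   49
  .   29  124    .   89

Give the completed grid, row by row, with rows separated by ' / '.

74 69 39 134 104 / 114 84 54 24 144 / 129 99 94 64 34 / 44 139 109 79 49 / 59 29 124 119 89

The 25 entries sum to 2100, so each line sums to 2100/5 = 420.
Column 3: 39 + 54 + 109 + 124 + ? = 420, so (3,3) = 94.
Using column 4: 134 + 24 + 64 + 79 + ? → (5,4) = 420 − 301 = 119.
The remaining cell in main diagonal is (2,2) = 420 − 336 = 84.
Row 2 needs 420; the known cells sum to 306, so (2,1) = 114.
Using row 3: 129 + 99 + 94 + 64 + ? → (3,5) = 420 − 386 = 34.
Row 5: 29 + 124 + 119 + 89 + ? = 420, so (5,1) = 59.
From column 1, 420 − (74 + 114 + 129 + 59) gives (4,1) = 44.
From column 5, 420 − (144 + 34 + 49 + 89) gives (1,5) = 104.
From anti-diagonal, 420 − (104 + 24 + 94 + 59) gives (4,2) = 139.
The remaining cell in row 1 is (1,2) = 420 − 351 = 69.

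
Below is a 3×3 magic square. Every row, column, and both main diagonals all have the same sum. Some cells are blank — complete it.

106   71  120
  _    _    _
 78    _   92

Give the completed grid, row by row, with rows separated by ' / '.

106 71 120 / 113 99 85 / 78 127 92

Row 1 is already complete: 106 + 71 + 120 = 297, so that is the magic constant.
From row 3, 297 − (78 + 92) gives (3,2) = 127.
Column 1: 106 + 78 + ? = 297, so (2,1) = 113.
Column 2: 71 + 127 + ? = 297, so (2,2) = 99.
Using column 3: 120 + 92 + ? → (2,3) = 297 − 212 = 85.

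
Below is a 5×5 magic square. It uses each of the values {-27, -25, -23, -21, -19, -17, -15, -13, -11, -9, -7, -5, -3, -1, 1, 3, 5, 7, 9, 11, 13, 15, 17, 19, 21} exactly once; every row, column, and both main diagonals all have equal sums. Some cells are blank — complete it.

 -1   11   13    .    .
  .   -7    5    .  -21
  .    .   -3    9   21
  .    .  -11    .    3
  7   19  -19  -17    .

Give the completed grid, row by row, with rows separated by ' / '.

-1 11 13 -25 -13 / -9 -7 5 17 -21 / -27 -15 -3 9 21 / 15 -23 -11 1 3 / 7 19 -19 -17 -5

The 25 entries sum to -75, so each line sums to -75/5 = -15.
Row 5 must total -15; the given cells sum to -10, so (5,5) = -5.
From column 5, -15 − (-21 + 21 + 3 + (-5)) gives (1,5) = -13.
Main diagonal needs -15; the known cells sum to -16, so (4,4) = 1.
Row 1: -1 + 11 + 13 + (-13) + ? = -15, so (1,4) = -25.
Column 4 must total -15; the given cells sum to -32, so (2,4) = 17.
From anti-diagonal, -15 − (-13 + 17 + (-3) + 7) gives (4,2) = -23.
Row 2: -7 + 5 + 17 + (-21) + ? = -15, so (2,1) = -9.
The remaining cell in row 4 is (4,1) = -15 − (-30) = 15.
Column 1 must total -15; the given cells sum to 12, so (3,1) = -27.
Column 2 needs -15; the known cells sum to 0, so (3,2) = -15.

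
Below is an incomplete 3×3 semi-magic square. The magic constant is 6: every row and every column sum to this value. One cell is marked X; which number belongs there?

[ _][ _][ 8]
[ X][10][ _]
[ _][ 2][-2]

-4

The remaining cell in row 3 is (3,1) = 6 − 0 = 6.
Column 2: 10 + 2 + ? = 6, so (1,2) = -6.
Column 3 must total 6; the given cells sum to 6, so (2,3) = 0.
The remaining cell in row 1 is (1,1) = 6 − 2 = 4.
Row 2 needs 6; the known cells sum to 10, so (2,1) = -4.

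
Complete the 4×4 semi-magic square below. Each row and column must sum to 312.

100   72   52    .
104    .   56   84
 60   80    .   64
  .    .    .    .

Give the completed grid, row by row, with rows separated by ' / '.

100 72 52 88 / 104 68 56 84 / 60 80 108 64 / 48 92 96 76

Row 1 must total 312; the given cells sum to 224, so (1,4) = 88.
The remaining cell in row 2 is (2,2) = 312 − 244 = 68.
Row 3: 60 + 80 + 64 + ? = 312, so (3,3) = 108.
Column 1: 100 + 104 + 60 + ? = 312, so (4,1) = 48.
The remaining cell in column 2 is (4,2) = 312 − 220 = 92.
From column 3, 312 − (52 + 56 + 108) gives (4,3) = 96.
Column 4 needs 312; the known cells sum to 236, so (4,4) = 76.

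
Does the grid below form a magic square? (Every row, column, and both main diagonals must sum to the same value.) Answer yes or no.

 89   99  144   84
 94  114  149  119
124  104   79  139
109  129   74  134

Row 1: 89 + 99 + 144 + 84 = 416.
Row 2: 94 + 114 + 149 + 119 = 476.
Row 3: 124 + 104 + 79 + 139 = 446.
Row 4: 109 + 129 + 74 + 134 = 446.
Column 1: 89 + 94 + 124 + 109 = 416.
Column 2: 99 + 114 + 104 + 129 = 446.
Column 3: 144 + 149 + 79 + 74 = 446.
Column 4: 84 + 119 + 139 + 134 = 476.
Main diagonal: 89 + 114 + 79 + 134 = 416.
Anti-diagonal: 84 + 149 + 104 + 109 = 446.

No — row 3 sums to 446 but column 4 sums to 476.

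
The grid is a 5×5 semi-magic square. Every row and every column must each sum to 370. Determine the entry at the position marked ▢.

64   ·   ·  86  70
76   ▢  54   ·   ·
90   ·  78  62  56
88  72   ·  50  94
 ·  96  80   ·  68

Row 3 must total 370; the given cells sum to 286, so (3,2) = 84.
The remaining cell in row 4 is (4,3) = 370 − 304 = 66.
Using column 1: 64 + 76 + 90 + 88 + ? → (5,1) = 370 − 318 = 52.
Column 3: 54 + 78 + 66 + 80 + ? = 370, so (1,3) = 92.
Column 5 needs 370; the known cells sum to 288, so (2,5) = 82.
From row 1, 370 − (64 + 92 + 86 + 70) gives (1,2) = 58.
The remaining cell in row 5 is (5,4) = 370 − 296 = 74.
The remaining cell in column 2 is (2,2) = 370 − 310 = 60.

60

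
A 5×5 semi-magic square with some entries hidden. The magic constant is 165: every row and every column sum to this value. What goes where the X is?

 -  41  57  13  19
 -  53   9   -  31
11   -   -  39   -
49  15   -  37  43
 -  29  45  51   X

Using row 1: 41 + 57 + 13 + 19 + ? → (1,1) = 165 − 130 = 35.
Row 4 must total 165; the given cells sum to 144, so (4,3) = 21.
Column 2 needs 165; the known cells sum to 138, so (3,2) = 27.
The remaining cell in column 3 is (3,3) = 165 − 132 = 33.
Column 4: 13 + 39 + 37 + 51 + ? = 165, so (2,4) = 25.
Row 2 must total 165; the given cells sum to 118, so (2,1) = 47.
Row 3 needs 165; the known cells sum to 110, so (3,5) = 55.
Using column 1: 35 + 47 + 11 + 49 + ? → (5,1) = 165 − 142 = 23.
Column 5: 19 + 31 + 55 + 43 + ? = 165, so (5,5) = 17.

17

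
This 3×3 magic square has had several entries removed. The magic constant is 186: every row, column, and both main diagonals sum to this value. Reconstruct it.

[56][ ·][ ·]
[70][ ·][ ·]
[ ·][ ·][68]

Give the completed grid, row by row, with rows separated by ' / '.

56 66 64 / 70 62 54 / 60 58 68

Column 1: 56 + 70 + ? = 186, so (3,1) = 60.
The remaining cell in main diagonal is (2,2) = 186 − 124 = 62.
The remaining cell in anti-diagonal is (1,3) = 186 − 122 = 64.
Row 1: 56 + 64 + ? = 186, so (1,2) = 66.
The remaining cell in row 2 is (2,3) = 186 − 132 = 54.
Row 3: 60 + 68 + ? = 186, so (3,2) = 58.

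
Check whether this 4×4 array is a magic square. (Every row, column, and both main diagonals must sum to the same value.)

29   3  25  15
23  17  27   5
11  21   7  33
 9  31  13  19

Yes

Row 1: 29 + 3 + 25 + 15 = 72.
Row 2: 23 + 17 + 27 + 5 = 72.
Row 3: 11 + 21 + 7 + 33 = 72.
Row 4: 9 + 31 + 13 + 19 = 72.
Column 1: 29 + 23 + 11 + 9 = 72.
Column 2: 3 + 17 + 21 + 31 = 72.
Column 3: 25 + 27 + 7 + 13 = 72.
Column 4: 15 + 5 + 33 + 19 = 72.
Main diagonal: 29 + 17 + 7 + 19 = 72.
Anti-diagonal: 15 + 27 + 21 + 9 = 72.
All lines sum to 72.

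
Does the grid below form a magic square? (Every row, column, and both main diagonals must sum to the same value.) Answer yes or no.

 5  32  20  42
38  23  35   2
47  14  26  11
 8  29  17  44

Row 1: 5 + 32 + 20 + 42 = 99.
Row 2: 38 + 23 + 35 + 2 = 98.
Row 3: 47 + 14 + 26 + 11 = 98.
Row 4: 8 + 29 + 17 + 44 = 98.
Column 1: 5 + 38 + 47 + 8 = 98.
Column 2: 32 + 23 + 14 + 29 = 98.
Column 3: 20 + 35 + 26 + 17 = 98.
Column 4: 42 + 2 + 11 + 44 = 99.
Main diagonal: 5 + 23 + 26 + 44 = 98.
Anti-diagonal: 42 + 35 + 14 + 8 = 99.

No — row 2 sums to 98 but anti-diagonal sums to 99.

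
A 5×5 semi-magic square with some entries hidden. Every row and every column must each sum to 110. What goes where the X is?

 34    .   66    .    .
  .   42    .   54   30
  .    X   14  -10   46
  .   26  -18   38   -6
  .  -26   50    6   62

Row 4 needs 110; the known cells sum to 40, so (4,1) = 70.
From row 5, 110 − (-26 + 50 + 6 + 62) gives (5,1) = 18.
Column 3 needs 110; the known cells sum to 112, so (2,3) = -2.
Column 4: 54 + (-10) + 38 + 6 + ? = 110, so (1,4) = 22.
Column 5 must total 110; the given cells sum to 132, so (1,5) = -22.
The remaining cell in row 1 is (1,2) = 110 − 100 = 10.
Row 2 needs 110; the known cells sum to 124, so (2,1) = -14.
Column 1 must total 110; the given cells sum to 108, so (3,1) = 2.
Column 2 must total 110; the given cells sum to 52, so (3,2) = 58.

58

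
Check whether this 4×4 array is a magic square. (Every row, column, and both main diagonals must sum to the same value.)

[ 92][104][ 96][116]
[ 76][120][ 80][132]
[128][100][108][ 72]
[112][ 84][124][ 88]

Yes

Row 1: 92 + 104 + 96 + 116 = 408.
Row 2: 76 + 120 + 80 + 132 = 408.
Row 3: 128 + 100 + 108 + 72 = 408.
Row 4: 112 + 84 + 124 + 88 = 408.
Column 1: 92 + 76 + 128 + 112 = 408.
Column 2: 104 + 120 + 100 + 84 = 408.
Column 3: 96 + 80 + 108 + 124 = 408.
Column 4: 116 + 132 + 72 + 88 = 408.
Main diagonal: 92 + 120 + 108 + 88 = 408.
Anti-diagonal: 116 + 80 + 100 + 112 = 408.
All lines sum to 408.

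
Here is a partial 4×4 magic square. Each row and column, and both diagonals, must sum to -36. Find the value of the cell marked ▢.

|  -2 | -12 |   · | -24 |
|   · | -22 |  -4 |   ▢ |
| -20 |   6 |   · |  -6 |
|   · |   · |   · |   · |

-10

Row 1 must total -36; the given cells sum to -38, so (1,3) = 2.
Using row 3: -20 + 6 + (-6) + ? → (3,3) = -36 − (-20) = -16.
Column 2 needs -36; the known cells sum to -28, so (4,2) = -8.
The remaining cell in column 3 is (4,3) = -36 − (-18) = -18.
Main diagonal: -2 + (-22) + (-16) + ? = -36, so (4,4) = 4.
The remaining cell in anti-diagonal is (4,1) = -36 − (-22) = -14.
Column 1 must total -36; the given cells sum to -36, so (2,1) = 0.
Column 4 needs -36; the known cells sum to -26, so (2,4) = -10.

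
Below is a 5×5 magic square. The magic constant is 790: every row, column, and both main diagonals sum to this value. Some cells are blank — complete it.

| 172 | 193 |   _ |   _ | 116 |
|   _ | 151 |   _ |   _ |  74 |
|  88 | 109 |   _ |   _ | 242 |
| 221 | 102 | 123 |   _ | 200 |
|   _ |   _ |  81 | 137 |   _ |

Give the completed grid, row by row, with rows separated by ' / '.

172 193 214 95 116 / 130 151 207 228 74 / 88 109 165 186 242 / 221 102 123 144 200 / 179 235 81 137 158

Row 4 must total 790; the given cells sum to 646, so (4,4) = 144.
From column 2, 790 − (193 + 151 + 109 + 102) gives (5,2) = 235.
Column 5: 116 + 74 + 242 + 200 + ? = 790, so (5,5) = 158.
Main diagonal needs 790; the known cells sum to 625, so (3,3) = 165.
Row 3: 88 + 109 + 165 + 242 + ? = 790, so (3,4) = 186.
Using row 5: 235 + 81 + 137 + 158 + ? → (5,1) = 790 − 611 = 179.
Column 1 must total 790; the given cells sum to 660, so (2,1) = 130.
Using anti-diagonal: 116 + 165 + 102 + 179 + ? → (2,4) = 790 − 562 = 228.
From row 2, 790 − (130 + 151 + 228 + 74) gives (2,3) = 207.
From column 3, 790 − (207 + 165 + 123 + 81) gives (1,3) = 214.
Column 4 must total 790; the given cells sum to 695, so (1,4) = 95.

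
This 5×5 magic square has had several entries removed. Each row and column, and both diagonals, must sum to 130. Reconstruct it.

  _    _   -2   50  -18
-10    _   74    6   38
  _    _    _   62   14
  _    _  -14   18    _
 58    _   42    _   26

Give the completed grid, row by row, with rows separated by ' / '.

Row 2: -10 + 74 + 6 + 38 + ? = 130, so (2,2) = 22.
Column 3 needs 130; the known cells sum to 100, so (3,3) = 30.
Column 4: 50 + 6 + 62 + 18 + ? = 130, so (5,4) = -6.
Column 5 must total 130; the given cells sum to 60, so (4,5) = 70.
Using main diagonal: 22 + 30 + 18 + 26 + ? → (1,1) = 130 − 96 = 34.
Anti-diagonal must total 130; the given cells sum to 76, so (4,2) = 54.
From row 1, 130 − (34 + (-2) + 50 + (-18)) gives (1,2) = 66.
The remaining cell in row 4 is (4,1) = 130 − 128 = 2.
Row 5: 58 + 42 + (-6) + 26 + ? = 130, so (5,2) = 10.
Column 1 must total 130; the given cells sum to 84, so (3,1) = 46.
Column 2 needs 130; the known cells sum to 152, so (3,2) = -22.

34 66 -2 50 -18 / -10 22 74 6 38 / 46 -22 30 62 14 / 2 54 -14 18 70 / 58 10 42 -6 26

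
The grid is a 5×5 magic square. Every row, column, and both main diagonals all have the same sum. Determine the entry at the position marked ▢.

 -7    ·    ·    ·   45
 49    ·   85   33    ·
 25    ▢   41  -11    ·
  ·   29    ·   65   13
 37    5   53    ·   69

Anti-diagonal is complete and sums to 185; that is the magic constant.
The remaining cell in row 5 is (5,4) = 185 − 164 = 21.
The remaining cell in column 1 is (4,1) = 185 − 104 = 81.
Using column 4: 33 + (-11) + 65 + 21 + ? → (1,4) = 185 − 108 = 77.
Main diagonal: -7 + 41 + 65 + 69 + ? = 185, so (2,2) = 17.
Using row 2: 49 + 17 + 85 + 33 + ? → (2,5) = 185 − 184 = 1.
From row 4, 185 − (81 + 29 + 65 + 13) gives (4,3) = -3.
From column 3, 185 − (85 + 41 + (-3) + 53) gives (1,3) = 9.
Column 5: 45 + 1 + 13 + 69 + ? = 185, so (3,5) = 57.
Row 1 must total 185; the given cells sum to 124, so (1,2) = 61.
Row 3 needs 185; the known cells sum to 112, so (3,2) = 73.

73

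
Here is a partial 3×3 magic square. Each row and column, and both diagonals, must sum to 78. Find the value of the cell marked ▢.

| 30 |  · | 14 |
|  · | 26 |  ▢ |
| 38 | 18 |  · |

42

The remaining cell in row 1 is (1,2) = 78 − 44 = 34.
Row 3 needs 78; the known cells sum to 56, so (3,3) = 22.
Using column 1: 30 + 38 + ? → (2,1) = 78 − 68 = 10.
From column 3, 78 − (14 + 22) gives (2,3) = 42.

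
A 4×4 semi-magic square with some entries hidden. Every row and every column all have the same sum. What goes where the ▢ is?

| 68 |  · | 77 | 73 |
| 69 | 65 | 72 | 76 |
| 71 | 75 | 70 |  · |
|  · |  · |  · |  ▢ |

67

Row 2 is complete and sums to 282; that is the magic constant.
Row 1 must total 282; the given cells sum to 218, so (1,2) = 64.
Row 3 needs 282; the known cells sum to 216, so (3,4) = 66.
Column 1 needs 282; the known cells sum to 208, so (4,1) = 74.
Using column 2: 64 + 65 + 75 + ? → (4,2) = 282 − 204 = 78.
Column 3 must total 282; the given cells sum to 219, so (4,3) = 63.
Column 4 must total 282; the given cells sum to 215, so (4,4) = 67.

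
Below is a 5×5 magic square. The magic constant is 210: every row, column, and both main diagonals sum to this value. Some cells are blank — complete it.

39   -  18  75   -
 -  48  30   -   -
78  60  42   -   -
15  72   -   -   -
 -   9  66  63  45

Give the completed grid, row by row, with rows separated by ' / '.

39 21 18 75 57 / 51 48 30 12 69 / 78 60 42 24 6 / 15 72 54 36 33 / 27 9 66 63 45

Row 5: 9 + 66 + 63 + 45 + ? = 210, so (5,1) = 27.
From column 1, 210 − (39 + 78 + 15 + 27) gives (2,1) = 51.
From column 2, 210 − (48 + 60 + 72 + 9) gives (1,2) = 21.
Column 3 must total 210; the given cells sum to 156, so (4,3) = 54.
Main diagonal needs 210; the known cells sum to 174, so (4,4) = 36.
Row 1 needs 210; the known cells sum to 153, so (1,5) = 57.
Row 4 needs 210; the known cells sum to 177, so (4,5) = 33.
Using anti-diagonal: 57 + 42 + 72 + 27 + ? → (2,4) = 210 − 198 = 12.
The remaining cell in row 2 is (2,5) = 210 − 141 = 69.
Using column 4: 75 + 12 + 36 + 63 + ? → (3,4) = 210 − 186 = 24.
Column 5 needs 210; the known cells sum to 204, so (3,5) = 6.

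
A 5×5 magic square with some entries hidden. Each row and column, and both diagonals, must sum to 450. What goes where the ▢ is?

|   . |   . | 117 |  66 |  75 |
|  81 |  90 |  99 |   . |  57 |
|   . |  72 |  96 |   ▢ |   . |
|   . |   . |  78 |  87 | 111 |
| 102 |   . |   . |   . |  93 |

105

Row 2 must total 450; the given cells sum to 327, so (2,4) = 123.
Column 3: 117 + 99 + 96 + 78 + ? = 450, so (5,3) = 60.
Using column 5: 75 + 57 + 111 + 93 + ? → (3,5) = 450 − 336 = 114.
Using main diagonal: 90 + 96 + 87 + 93 + ? → (1,1) = 450 − 366 = 84.
Using anti-diagonal: 75 + 123 + 96 + 102 + ? → (4,2) = 450 − 396 = 54.
Using row 1: 84 + 117 + 66 + 75 + ? → (1,2) = 450 − 342 = 108.
From row 4, 450 − (54 + 78 + 87 + 111) gives (4,1) = 120.
Column 1: 84 + 81 + 120 + 102 + ? = 450, so (3,1) = 63.
Column 2: 108 + 90 + 72 + 54 + ? = 450, so (5,2) = 126.
Using row 3: 63 + 72 + 96 + 114 + ? → (3,4) = 450 − 345 = 105.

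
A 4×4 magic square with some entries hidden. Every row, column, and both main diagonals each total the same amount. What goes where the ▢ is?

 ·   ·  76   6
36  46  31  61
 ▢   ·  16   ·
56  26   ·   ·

Row 2 is complete and sums to 174; that is the magic constant.
Column 3: 76 + 31 + 16 + ? = 174, so (4,3) = 51.
Anti-diagonal: 6 + 31 + 56 + ? = 174, so (3,2) = 81.
Row 4: 56 + 26 + 51 + ? = 174, so (4,4) = 41.
From column 2, 174 − (46 + 81 + 26) gives (1,2) = 21.
The remaining cell in column 4 is (3,4) = 174 − 108 = 66.
The remaining cell in main diagonal is (1,1) = 174 − 103 = 71.
Row 3 must total 174; the given cells sum to 163, so (3,1) = 11.

11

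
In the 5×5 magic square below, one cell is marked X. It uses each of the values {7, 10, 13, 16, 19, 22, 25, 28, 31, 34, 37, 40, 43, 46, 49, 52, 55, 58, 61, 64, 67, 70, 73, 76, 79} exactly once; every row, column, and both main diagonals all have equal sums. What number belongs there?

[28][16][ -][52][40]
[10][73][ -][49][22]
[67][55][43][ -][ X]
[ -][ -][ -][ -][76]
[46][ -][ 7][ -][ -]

The 25 entries sum to 1075, so each line sums to 1075/5 = 215.
Row 1: 28 + 16 + 52 + 40 + ? = 215, so (1,3) = 79.
Row 2 needs 215; the known cells sum to 154, so (2,3) = 61.
Column 1: 28 + 10 + 67 + 46 + ? = 215, so (4,1) = 64.
Column 3 needs 215; the known cells sum to 190, so (4,3) = 25.
Anti-diagonal must total 215; the given cells sum to 178, so (4,2) = 37.
From row 4, 215 − (64 + 37 + 25 + 76) gives (4,4) = 13.
Column 2: 16 + 73 + 55 + 37 + ? = 215, so (5,2) = 34.
The remaining cell in main diagonal is (5,5) = 215 − 157 = 58.
Row 5 needs 215; the known cells sum to 145, so (5,4) = 70.
The remaining cell in column 4 is (3,4) = 215 − 184 = 31.
Column 5 must total 215; the given cells sum to 196, so (3,5) = 19.

19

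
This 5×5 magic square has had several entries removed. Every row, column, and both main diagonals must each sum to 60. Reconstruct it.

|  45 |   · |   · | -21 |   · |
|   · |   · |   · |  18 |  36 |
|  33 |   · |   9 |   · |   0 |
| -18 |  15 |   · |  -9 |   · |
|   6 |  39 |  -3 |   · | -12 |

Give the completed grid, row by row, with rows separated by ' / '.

Row 5 needs 60; the known cells sum to 30, so (5,4) = 30.
Column 1 must total 60; the given cells sum to 66, so (2,1) = -6.
Column 4 needs 60; the known cells sum to 18, so (3,4) = 42.
Main diagonal: 45 + 9 + (-9) + (-12) + ? = 60, so (2,2) = 27.
Anti-diagonal must total 60; the given cells sum to 48, so (1,5) = 12.
The remaining cell in row 2 is (2,3) = 60 − 75 = -15.
Row 3: 33 + 9 + 42 + 0 + ? = 60, so (3,2) = -24.
Column 2 needs 60; the known cells sum to 57, so (1,2) = 3.
Column 5: 12 + 36 + 0 + (-12) + ? = 60, so (4,5) = 24.
Row 1: 45 + 3 + (-21) + 12 + ? = 60, so (1,3) = 21.
The remaining cell in row 4 is (4,3) = 60 − 12 = 48.

45 3 21 -21 12 / -6 27 -15 18 36 / 33 -24 9 42 0 / -18 15 48 -9 24 / 6 39 -3 30 -12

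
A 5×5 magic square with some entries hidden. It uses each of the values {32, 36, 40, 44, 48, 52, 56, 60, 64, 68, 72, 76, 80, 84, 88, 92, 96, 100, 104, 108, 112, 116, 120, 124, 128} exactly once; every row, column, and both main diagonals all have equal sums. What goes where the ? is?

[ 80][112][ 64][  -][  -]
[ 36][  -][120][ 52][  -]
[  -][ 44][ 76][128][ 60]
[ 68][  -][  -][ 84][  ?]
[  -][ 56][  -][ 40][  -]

The 25 entries sum to 2000, so each line sums to 2000/5 = 400.
Row 3: 44 + 76 + 128 + 60 + ? = 400, so (3,1) = 92.
From column 1, 400 − (80 + 36 + 92 + 68) gives (5,1) = 124.
Column 4: 52 + 128 + 84 + 40 + ? = 400, so (1,4) = 96.
Row 1 must total 400; the given cells sum to 352, so (1,5) = 48.
Anti-diagonal needs 400; the known cells sum to 300, so (4,2) = 100.
The remaining cell in column 2 is (2,2) = 400 − 312 = 88.
From main diagonal, 400 − (80 + 88 + 76 + 84) gives (5,5) = 72.
Row 2: 36 + 88 + 120 + 52 + ? = 400, so (2,5) = 104.
Row 5: 124 + 56 + 40 + 72 + ? = 400, so (5,3) = 108.
The remaining cell in column 3 is (4,3) = 400 − 368 = 32.
The remaining cell in column 5 is (4,5) = 400 − 284 = 116.

116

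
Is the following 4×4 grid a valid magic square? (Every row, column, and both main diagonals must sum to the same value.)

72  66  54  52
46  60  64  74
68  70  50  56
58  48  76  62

Yes

Row 1: 72 + 66 + 54 + 52 = 244.
Row 2: 46 + 60 + 64 + 74 = 244.
Row 3: 68 + 70 + 50 + 56 = 244.
Row 4: 58 + 48 + 76 + 62 = 244.
Column 1: 72 + 46 + 68 + 58 = 244.
Column 2: 66 + 60 + 70 + 48 = 244.
Column 3: 54 + 64 + 50 + 76 = 244.
Column 4: 52 + 74 + 56 + 62 = 244.
Main diagonal: 72 + 60 + 50 + 62 = 244.
Anti-diagonal: 52 + 64 + 70 + 58 = 244.
All lines sum to 244.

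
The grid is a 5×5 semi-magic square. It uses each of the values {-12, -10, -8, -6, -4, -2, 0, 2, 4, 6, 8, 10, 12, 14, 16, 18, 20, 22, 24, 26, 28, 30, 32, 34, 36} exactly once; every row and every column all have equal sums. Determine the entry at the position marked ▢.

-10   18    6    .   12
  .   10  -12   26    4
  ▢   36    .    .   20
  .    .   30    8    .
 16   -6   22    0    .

The 25 entries sum to 300, so each line sums to 300/5 = 60.
Row 1 needs 60; the known cells sum to 26, so (1,4) = 34.
From row 2, 60 − (10 + (-12) + 26 + 4) gives (2,1) = 32.
Row 5 must total 60; the given cells sum to 32, so (5,5) = 28.
The remaining cell in column 2 is (4,2) = 60 − 58 = 2.
Column 3: 6 + (-12) + 30 + 22 + ? = 60, so (3,3) = 14.
Column 4 needs 60; the known cells sum to 68, so (3,4) = -8.
Column 5: 12 + 4 + 20 + 28 + ? = 60, so (4,5) = -4.
The remaining cell in row 3 is (3,1) = 60 − 62 = -2.

-2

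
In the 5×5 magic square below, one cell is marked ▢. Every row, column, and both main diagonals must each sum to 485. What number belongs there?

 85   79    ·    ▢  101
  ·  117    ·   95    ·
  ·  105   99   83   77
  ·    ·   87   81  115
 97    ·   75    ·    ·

107

The remaining cell in row 3 is (3,1) = 485 − 364 = 121.
The remaining cell in main diagonal is (5,5) = 485 − 382 = 103.
Anti-diagonal: 101 + 95 + 99 + 97 + ? = 485, so (4,2) = 93.
Row 4 must total 485; the given cells sum to 376, so (4,1) = 109.
The remaining cell in column 1 is (2,1) = 485 − 412 = 73.
Column 2: 79 + 117 + 105 + 93 + ? = 485, so (5,2) = 91.
The remaining cell in column 5 is (2,5) = 485 − 396 = 89.
The remaining cell in row 2 is (2,3) = 485 − 374 = 111.
The remaining cell in row 5 is (5,4) = 485 − 366 = 119.
The remaining cell in column 3 is (1,3) = 485 − 372 = 113.
From column 4, 485 − (95 + 83 + 81 + 119) gives (1,4) = 107.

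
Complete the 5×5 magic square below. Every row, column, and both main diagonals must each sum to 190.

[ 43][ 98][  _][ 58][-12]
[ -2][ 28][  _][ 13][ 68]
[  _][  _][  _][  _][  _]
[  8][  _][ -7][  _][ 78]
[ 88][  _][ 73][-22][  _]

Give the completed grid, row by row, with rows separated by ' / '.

Row 1 needs 190; the known cells sum to 187, so (1,3) = 3.
The remaining cell in row 2 is (2,3) = 190 − 107 = 83.
From column 1, 190 − (43 + (-2) + 8 + 88) gives (3,1) = 53.
Using column 3: 3 + 83 + (-7) + 73 + ? → (3,3) = 190 − 152 = 38.
Anti-diagonal must total 190; the given cells sum to 127, so (4,2) = 63.
Row 4 must total 190; the given cells sum to 142, so (4,4) = 48.
Column 4 must total 190; the given cells sum to 97, so (3,4) = 93.
The remaining cell in main diagonal is (5,5) = 190 − 157 = 33.
The remaining cell in row 5 is (5,2) = 190 − 172 = 18.
Using column 2: 98 + 28 + 63 + 18 + ? → (3,2) = 190 − 207 = -17.
Column 5: -12 + 68 + 78 + 33 + ? = 190, so (3,5) = 23.

43 98 3 58 -12 / -2 28 83 13 68 / 53 -17 38 93 23 / 8 63 -7 48 78 / 88 18 73 -22 33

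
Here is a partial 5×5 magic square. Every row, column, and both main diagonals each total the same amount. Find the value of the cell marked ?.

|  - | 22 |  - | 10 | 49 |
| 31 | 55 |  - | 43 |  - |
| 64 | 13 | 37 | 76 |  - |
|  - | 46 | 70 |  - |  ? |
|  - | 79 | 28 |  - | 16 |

Column 2 is complete and sums to 215; that is the magic constant.
Using row 3: 64 + 13 + 37 + 76 + ? → (3,5) = 215 − 190 = 25.
Anti-diagonal needs 215; the known cells sum to 175, so (5,1) = 40.
Row 5 must total 215; the given cells sum to 163, so (5,4) = 52.
From column 4, 215 − (10 + 43 + 76 + 52) gives (4,4) = 34.
From main diagonal, 215 − (55 + 37 + 34 + 16) gives (1,1) = 73.
Row 1 must total 215; the given cells sum to 154, so (1,3) = 61.
Column 1: 73 + 31 + 64 + 40 + ? = 215, so (4,1) = 7.
Column 3 must total 215; the given cells sum to 196, so (2,3) = 19.
Row 2: 31 + 55 + 19 + 43 + ? = 215, so (2,5) = 67.
The remaining cell in row 4 is (4,5) = 215 − 157 = 58.

58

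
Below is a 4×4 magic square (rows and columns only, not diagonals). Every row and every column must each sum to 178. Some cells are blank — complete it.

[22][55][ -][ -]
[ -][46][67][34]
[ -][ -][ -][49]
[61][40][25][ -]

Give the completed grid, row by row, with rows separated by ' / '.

From row 2, 178 − (46 + 67 + 34) gives (2,1) = 31.
Row 4 needs 178; the known cells sum to 126, so (4,4) = 52.
Column 1 needs 178; the known cells sum to 114, so (3,1) = 64.
From column 2, 178 − (55 + 46 + 40) gives (3,2) = 37.
Column 4 needs 178; the known cells sum to 135, so (1,4) = 43.
Row 1 needs 178; the known cells sum to 120, so (1,3) = 58.
Row 3 must total 178; the given cells sum to 150, so (3,3) = 28.

22 55 58 43 / 31 46 67 34 / 64 37 28 49 / 61 40 25 52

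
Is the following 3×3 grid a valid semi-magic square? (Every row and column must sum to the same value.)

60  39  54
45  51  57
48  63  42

Yes

Row 1: 60 + 39 + 54 = 153.
Row 2: 45 + 51 + 57 = 153.
Row 3: 48 + 63 + 42 = 153.
Column 1: 60 + 45 + 48 = 153.
Column 2: 39 + 51 + 63 = 153.
Column 3: 54 + 57 + 42 = 153.
All lines sum to 153.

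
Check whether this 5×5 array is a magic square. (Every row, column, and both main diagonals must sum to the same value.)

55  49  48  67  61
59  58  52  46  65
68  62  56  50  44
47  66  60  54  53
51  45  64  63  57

Yes

Row 1: 55 + 49 + 48 + 67 + 61 = 280.
Row 2: 59 + 58 + 52 + 46 + 65 = 280.
Row 3: 68 + 62 + 56 + 50 + 44 = 280.
Row 4: 47 + 66 + 60 + 54 + 53 = 280.
Row 5: 51 + 45 + 64 + 63 + 57 = 280.
Column 1: 55 + 59 + 68 + 47 + 51 = 280.
Column 2: 49 + 58 + 62 + 66 + 45 = 280.
Column 3: 48 + 52 + 56 + 60 + 64 = 280.
Column 4: 67 + 46 + 50 + 54 + 63 = 280.
Column 5: 61 + 65 + 44 + 53 + 57 = 280.
Main diagonal: 55 + 58 + 56 + 54 + 57 = 280.
Anti-diagonal: 61 + 46 + 56 + 66 + 51 = 280.
All lines sum to 280.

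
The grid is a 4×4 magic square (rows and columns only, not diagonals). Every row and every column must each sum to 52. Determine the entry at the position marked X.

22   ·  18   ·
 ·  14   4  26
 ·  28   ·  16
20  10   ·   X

-2

Using row 2: 14 + 4 + 26 + ? → (2,1) = 52 − 44 = 8.
The remaining cell in column 1 is (3,1) = 52 − 50 = 2.
Column 2 must total 52; the given cells sum to 52, so (1,2) = 0.
The remaining cell in row 1 is (1,4) = 52 − 40 = 12.
Row 3: 2 + 28 + 16 + ? = 52, so (3,3) = 6.
Column 3: 18 + 4 + 6 + ? = 52, so (4,3) = 24.
Column 4 needs 52; the known cells sum to 54, so (4,4) = -2.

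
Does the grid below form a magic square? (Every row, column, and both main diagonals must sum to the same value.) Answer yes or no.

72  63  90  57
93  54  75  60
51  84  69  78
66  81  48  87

Yes

Row 1: 72 + 63 + 90 + 57 = 282.
Row 2: 93 + 54 + 75 + 60 = 282.
Row 3: 51 + 84 + 69 + 78 = 282.
Row 4: 66 + 81 + 48 + 87 = 282.
Column 1: 72 + 93 + 51 + 66 = 282.
Column 2: 63 + 54 + 84 + 81 = 282.
Column 3: 90 + 75 + 69 + 48 = 282.
Column 4: 57 + 60 + 78 + 87 = 282.
Main diagonal: 72 + 54 + 69 + 87 = 282.
Anti-diagonal: 57 + 75 + 84 + 66 = 282.
All lines sum to 282.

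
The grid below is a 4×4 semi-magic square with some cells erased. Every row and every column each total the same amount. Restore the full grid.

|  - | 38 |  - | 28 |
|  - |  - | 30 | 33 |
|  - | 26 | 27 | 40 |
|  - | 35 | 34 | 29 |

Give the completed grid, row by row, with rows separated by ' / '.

25 38 39 28 / 36 31 30 33 / 37 26 27 40 / 32 35 34 29

Column 4 is already complete: 28 + 33 + 40 + 29 = 130, so that is the magic constant.
The remaining cell in row 3 is (3,1) = 130 − 93 = 37.
Using row 4: 35 + 34 + 29 + ? → (4,1) = 130 − 98 = 32.
Using column 2: 38 + 26 + 35 + ? → (2,2) = 130 − 99 = 31.
Column 3 must total 130; the given cells sum to 91, so (1,3) = 39.
Row 1 must total 130; the given cells sum to 105, so (1,1) = 25.
From row 2, 130 − (31 + 30 + 33) gives (2,1) = 36.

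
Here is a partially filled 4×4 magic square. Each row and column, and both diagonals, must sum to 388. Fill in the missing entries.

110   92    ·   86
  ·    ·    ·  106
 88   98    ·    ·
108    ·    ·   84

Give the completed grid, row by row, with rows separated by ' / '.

Row 1 must total 388; the given cells sum to 288, so (1,3) = 100.
The remaining cell in column 1 is (2,1) = 388 − 306 = 82.
Column 4: 86 + 106 + 84 + ? = 388, so (3,4) = 112.
From anti-diagonal, 388 − (86 + 98 + 108) gives (2,3) = 96.
From row 2, 388 − (82 + 96 + 106) gives (2,2) = 104.
Row 3 needs 388; the known cells sum to 298, so (3,3) = 90.
The remaining cell in column 2 is (4,2) = 388 − 294 = 94.
From column 3, 388 − (100 + 96 + 90) gives (4,3) = 102.

110 92 100 86 / 82 104 96 106 / 88 98 90 112 / 108 94 102 84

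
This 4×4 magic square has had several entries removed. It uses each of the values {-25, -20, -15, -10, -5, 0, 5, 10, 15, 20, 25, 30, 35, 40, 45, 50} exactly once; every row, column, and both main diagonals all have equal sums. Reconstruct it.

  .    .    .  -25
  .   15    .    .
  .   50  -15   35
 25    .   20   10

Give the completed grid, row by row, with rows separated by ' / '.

40 -10 45 -25 / 5 15 0 30 / -20 50 -15 35 / 25 -5 20 10

The 16 entries sum to 200, so each line sums to 200/4 = 50.
Row 3 needs 50; the known cells sum to 70, so (3,1) = -20.
The remaining cell in row 4 is (4,2) = 50 − 55 = -5.
Using column 2: 15 + 50 + (-5) + ? → (1,2) = 50 − 60 = -10.
The remaining cell in column 4 is (2,4) = 50 − 20 = 30.
Main diagonal needs 50; the known cells sum to 10, so (1,1) = 40.
The remaining cell in anti-diagonal is (2,3) = 50 − 50 = 0.
Using row 1: 40 + (-10) + (-25) + ? → (1,3) = 50 − 5 = 45.
Row 2 must total 50; the given cells sum to 45, so (2,1) = 5.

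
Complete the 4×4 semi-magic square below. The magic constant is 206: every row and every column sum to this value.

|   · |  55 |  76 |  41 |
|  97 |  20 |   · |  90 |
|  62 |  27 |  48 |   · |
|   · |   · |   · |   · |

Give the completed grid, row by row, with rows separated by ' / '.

From row 1, 206 − (55 + 76 + 41) gives (1,1) = 34.
The remaining cell in row 2 is (2,3) = 206 − 207 = -1.
Row 3 must total 206; the given cells sum to 137, so (3,4) = 69.
Column 1: 34 + 97 + 62 + ? = 206, so (4,1) = 13.
Column 2 needs 206; the known cells sum to 102, so (4,2) = 104.
The remaining cell in column 3 is (4,3) = 206 − 123 = 83.
Column 4 must total 206; the given cells sum to 200, so (4,4) = 6.

34 55 76 41 / 97 20 -1 90 / 62 27 48 69 / 13 104 83 6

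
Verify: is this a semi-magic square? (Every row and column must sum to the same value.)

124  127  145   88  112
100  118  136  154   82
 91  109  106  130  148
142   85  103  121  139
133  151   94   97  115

No — column 4 sums to 590 but column 5 sums to 596.

Row 1: 124 + 127 + 145 + 88 + 112 = 596.
Row 2: 100 + 118 + 136 + 154 + 82 = 590.
Row 3: 91 + 109 + 106 + 130 + 148 = 584.
Row 4: 142 + 85 + 103 + 121 + 139 = 590.
Row 5: 133 + 151 + 94 + 97 + 115 = 590.
Column 1: 124 + 100 + 91 + 142 + 133 = 590.
Column 2: 127 + 118 + 109 + 85 + 151 = 590.
Column 3: 145 + 136 + 106 + 103 + 94 = 584.
Column 4: 88 + 154 + 130 + 121 + 97 = 590.
Column 5: 112 + 82 + 148 + 139 + 115 = 596.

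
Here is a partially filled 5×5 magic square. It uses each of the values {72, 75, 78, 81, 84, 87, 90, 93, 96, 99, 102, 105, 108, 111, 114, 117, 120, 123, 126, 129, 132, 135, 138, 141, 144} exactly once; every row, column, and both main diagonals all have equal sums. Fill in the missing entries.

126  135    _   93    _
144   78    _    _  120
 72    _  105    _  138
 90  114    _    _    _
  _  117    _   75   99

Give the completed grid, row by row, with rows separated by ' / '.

The 25 entries sum to 2700, so each line sums to 2700/5 = 540.
Column 1: 126 + 144 + 72 + 90 + ? = 540, so (5,1) = 108.
Column 2: 135 + 78 + 114 + 117 + ? = 540, so (3,2) = 96.
Main diagonal must total 540; the given cells sum to 408, so (4,4) = 132.
Using row 3: 72 + 96 + 105 + 138 + ? → (3,4) = 540 − 411 = 129.
The remaining cell in row 5 is (5,3) = 540 − 399 = 141.
Using column 4: 93 + 129 + 132 + 75 + ? → (2,4) = 540 − 429 = 111.
Anti-diagonal must total 540; the given cells sum to 438, so (1,5) = 102.
Row 1 needs 540; the known cells sum to 456, so (1,3) = 84.
Row 2 needs 540; the known cells sum to 453, so (2,3) = 87.
Column 3: 84 + 87 + 105 + 141 + ? = 540, so (4,3) = 123.
From column 5, 540 − (102 + 120 + 138 + 99) gives (4,5) = 81.

126 135 84 93 102 / 144 78 87 111 120 / 72 96 105 129 138 / 90 114 123 132 81 / 108 117 141 75 99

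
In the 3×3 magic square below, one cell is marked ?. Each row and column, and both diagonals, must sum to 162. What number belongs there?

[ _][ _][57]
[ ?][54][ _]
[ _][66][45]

48

From row 3, 162 − (66 + 45) gives (3,1) = 51.
From column 2, 162 − (54 + 66) gives (1,2) = 42.
Column 3: 57 + 45 + ? = 162, so (2,3) = 60.
Main diagonal: 54 + 45 + ? = 162, so (1,1) = 63.
The remaining cell in row 2 is (2,1) = 162 − 114 = 48.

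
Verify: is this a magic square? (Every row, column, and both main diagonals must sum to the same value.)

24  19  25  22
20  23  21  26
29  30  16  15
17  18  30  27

No — row 2 sums to 90 but row 4 sums to 92.

Row 1: 24 + 19 + 25 + 22 = 90.
Row 2: 20 + 23 + 21 + 26 = 90.
Row 3: 29 + 30 + 16 + 15 = 90.
Row 4: 17 + 18 + 30 + 27 = 92.
Column 1: 24 + 20 + 29 + 17 = 90.
Column 2: 19 + 23 + 30 + 18 = 90.
Column 3: 25 + 21 + 16 + 30 = 92.
Column 4: 22 + 26 + 15 + 27 = 90.
Main diagonal: 24 + 23 + 16 + 27 = 90.
Anti-diagonal: 22 + 21 + 30 + 17 = 90.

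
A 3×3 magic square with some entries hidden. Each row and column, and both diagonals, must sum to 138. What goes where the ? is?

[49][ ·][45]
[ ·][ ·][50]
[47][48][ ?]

43

Row 1 must total 138; the given cells sum to 94, so (1,2) = 44.
Row 3: 47 + 48 + ? = 138, so (3,3) = 43.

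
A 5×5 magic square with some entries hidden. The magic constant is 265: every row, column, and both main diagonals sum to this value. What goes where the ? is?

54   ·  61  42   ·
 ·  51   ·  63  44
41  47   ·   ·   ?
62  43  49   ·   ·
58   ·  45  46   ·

65

Column 1: 54 + 41 + 62 + 58 + ? = 265, so (2,1) = 50.
Row 2 must total 265; the given cells sum to 208, so (2,3) = 57.
From column 3, 265 − (61 + 57 + 49 + 45) gives (3,3) = 53.
From anti-diagonal, 265 − (63 + 53 + 43 + 58) gives (1,5) = 48.
Row 1 needs 265; the known cells sum to 205, so (1,2) = 60.
Column 2: 60 + 51 + 47 + 43 + ? = 265, so (5,2) = 64.
The remaining cell in row 5 is (5,5) = 265 − 213 = 52.
From main diagonal, 265 − (54 + 51 + 53 + 52) gives (4,4) = 55.
From row 4, 265 − (62 + 43 + 49 + 55) gives (4,5) = 56.
Using column 4: 42 + 63 + 55 + 46 + ? → (3,4) = 265 − 206 = 59.
Column 5 must total 265; the given cells sum to 200, so (3,5) = 65.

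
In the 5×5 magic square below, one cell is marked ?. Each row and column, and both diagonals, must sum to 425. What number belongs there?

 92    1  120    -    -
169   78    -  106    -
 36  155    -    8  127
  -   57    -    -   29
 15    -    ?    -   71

43

Row 3: 36 + 155 + 8 + 127 + ? = 425, so (3,3) = 99.
Column 1 must total 425; the given cells sum to 312, so (4,1) = 113.
From column 2, 425 − (1 + 78 + 155 + 57) gives (5,2) = 134.
From main diagonal, 425 − (92 + 78 + 99 + 71) gives (4,4) = 85.
Using anti-diagonal: 106 + 99 + 57 + 15 + ? → (1,5) = 425 − 277 = 148.
The remaining cell in row 1 is (1,4) = 425 − 361 = 64.
Row 4: 113 + 57 + 85 + 29 + ? = 425, so (4,3) = 141.
Column 4 needs 425; the known cells sum to 263, so (5,4) = 162.
Using column 5: 148 + 127 + 29 + 71 + ? → (2,5) = 425 − 375 = 50.
Row 2: 169 + 78 + 106 + 50 + ? = 425, so (2,3) = 22.
Row 5 must total 425; the given cells sum to 382, so (5,3) = 43.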